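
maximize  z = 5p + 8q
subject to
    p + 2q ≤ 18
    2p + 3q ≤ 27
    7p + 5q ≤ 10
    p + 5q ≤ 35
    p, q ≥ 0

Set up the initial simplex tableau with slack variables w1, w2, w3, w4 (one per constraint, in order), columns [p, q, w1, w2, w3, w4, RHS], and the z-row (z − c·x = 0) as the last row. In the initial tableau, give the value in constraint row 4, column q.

Constraint 4 has coefficient 5 on q.

5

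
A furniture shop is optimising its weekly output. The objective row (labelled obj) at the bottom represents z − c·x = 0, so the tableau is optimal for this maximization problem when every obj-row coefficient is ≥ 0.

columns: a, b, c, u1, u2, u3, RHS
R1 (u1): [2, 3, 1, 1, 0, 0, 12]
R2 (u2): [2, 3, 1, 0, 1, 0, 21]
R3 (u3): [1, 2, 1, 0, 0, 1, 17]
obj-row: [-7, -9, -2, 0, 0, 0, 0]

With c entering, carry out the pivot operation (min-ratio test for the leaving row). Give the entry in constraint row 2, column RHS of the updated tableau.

Ratio test on column c — row 1: 12/1 = 12; row 2: 21/1 = 21; row 3: 17/1 = 17. Minimum is 12 at row 1 (u1 leaves); pivot element 1.
Divide row 1 by 1; eliminate column c from the other rows.
Row 2 update in column RHS: 21 − 1·12 = 9.

9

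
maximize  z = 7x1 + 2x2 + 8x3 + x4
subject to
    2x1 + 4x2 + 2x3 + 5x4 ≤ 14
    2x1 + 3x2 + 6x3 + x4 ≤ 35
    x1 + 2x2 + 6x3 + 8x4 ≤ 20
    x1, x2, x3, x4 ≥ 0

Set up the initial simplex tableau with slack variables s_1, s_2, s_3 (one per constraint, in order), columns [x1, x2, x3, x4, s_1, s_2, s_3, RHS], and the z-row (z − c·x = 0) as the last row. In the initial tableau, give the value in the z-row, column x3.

The z-row carries the negated objective coefficients: the x3 entry is -8.

-8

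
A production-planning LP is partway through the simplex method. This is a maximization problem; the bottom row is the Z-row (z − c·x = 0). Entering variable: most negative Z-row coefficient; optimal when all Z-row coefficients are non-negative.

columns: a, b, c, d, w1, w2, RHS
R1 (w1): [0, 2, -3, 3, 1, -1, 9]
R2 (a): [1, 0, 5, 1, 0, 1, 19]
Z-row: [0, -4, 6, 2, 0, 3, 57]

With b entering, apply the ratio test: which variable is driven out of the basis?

w1

Column b entries and ratios — w1: 9/2 = 9/2; a: 0 ≤ 0, skip.
Smallest ratio is 9/2 in the row of w1, so w1 leaves.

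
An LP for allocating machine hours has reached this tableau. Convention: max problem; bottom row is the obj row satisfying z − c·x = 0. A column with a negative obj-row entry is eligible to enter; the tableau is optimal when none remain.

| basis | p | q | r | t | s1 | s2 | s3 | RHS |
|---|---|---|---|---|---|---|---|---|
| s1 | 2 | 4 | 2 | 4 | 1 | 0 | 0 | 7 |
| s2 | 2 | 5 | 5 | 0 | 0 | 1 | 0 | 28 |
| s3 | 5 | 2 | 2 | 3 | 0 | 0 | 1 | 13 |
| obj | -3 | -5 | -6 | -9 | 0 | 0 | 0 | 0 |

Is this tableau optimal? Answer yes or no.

no

The obj-row has a negative entry -9 in column t, so it is not optimal.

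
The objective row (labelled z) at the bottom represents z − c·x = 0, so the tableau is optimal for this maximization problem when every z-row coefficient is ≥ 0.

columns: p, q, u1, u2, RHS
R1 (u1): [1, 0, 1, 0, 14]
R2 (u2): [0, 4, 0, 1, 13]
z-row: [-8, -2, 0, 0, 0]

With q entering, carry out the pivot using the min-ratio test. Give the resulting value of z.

Ratio test on column q — row 1: entry 0 ≤ 0; row 2: 13/4 = 13/4. Minimum is 13/4 at row 2 (u2 leaves); pivot element 4.
Pivot on row 2; the z-row RHS becomes 0 − (-2)·(13/4) = 13/2.

13/2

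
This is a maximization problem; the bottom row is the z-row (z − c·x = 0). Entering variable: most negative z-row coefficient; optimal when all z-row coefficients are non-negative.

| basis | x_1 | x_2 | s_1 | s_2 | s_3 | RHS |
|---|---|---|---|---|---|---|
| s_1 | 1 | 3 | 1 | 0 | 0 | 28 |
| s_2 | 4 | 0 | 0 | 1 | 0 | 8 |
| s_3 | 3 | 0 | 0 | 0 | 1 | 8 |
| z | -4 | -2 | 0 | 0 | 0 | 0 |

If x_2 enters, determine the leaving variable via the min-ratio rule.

s_1

Column x_2 entries and ratios — s_1: 28/3 = 28/3; s_2: 0 ≤ 0, skip; s_3: 0 ≤ 0, skip.
Smallest ratio is 28/3 in the row of s_1, so s_1 leaves.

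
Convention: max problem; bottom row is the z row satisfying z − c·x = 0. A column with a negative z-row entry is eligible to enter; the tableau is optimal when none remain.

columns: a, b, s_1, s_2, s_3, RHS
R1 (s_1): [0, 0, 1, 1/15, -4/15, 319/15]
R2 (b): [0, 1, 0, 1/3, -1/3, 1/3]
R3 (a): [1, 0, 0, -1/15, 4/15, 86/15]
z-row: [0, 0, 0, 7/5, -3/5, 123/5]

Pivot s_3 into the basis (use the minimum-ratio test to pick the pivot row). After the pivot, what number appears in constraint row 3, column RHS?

43/2

Ratio test on column s_3 — row 1: entry -4/15 ≤ 0; row 2: entry -1/3 ≤ 0; row 3: (86/15)/(4/15) = 43/2. Minimum is 43/2 at row 3 (a leaves); pivot element 4/15.
Divide row 3 by 4/15; eliminate column s_3 from the other rows.
In the new row 3, the RHS entry is the old entry divided by the pivot: (86/15)/(4/15) = 43/2.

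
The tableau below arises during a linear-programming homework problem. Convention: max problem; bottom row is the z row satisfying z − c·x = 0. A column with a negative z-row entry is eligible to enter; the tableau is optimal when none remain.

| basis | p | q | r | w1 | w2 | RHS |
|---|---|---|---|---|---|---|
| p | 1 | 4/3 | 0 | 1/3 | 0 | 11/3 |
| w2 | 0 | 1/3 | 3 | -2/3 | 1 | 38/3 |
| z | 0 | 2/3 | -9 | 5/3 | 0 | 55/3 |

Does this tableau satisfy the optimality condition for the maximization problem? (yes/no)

no

The z-row has a negative entry -9 in column r, so it is not optimal.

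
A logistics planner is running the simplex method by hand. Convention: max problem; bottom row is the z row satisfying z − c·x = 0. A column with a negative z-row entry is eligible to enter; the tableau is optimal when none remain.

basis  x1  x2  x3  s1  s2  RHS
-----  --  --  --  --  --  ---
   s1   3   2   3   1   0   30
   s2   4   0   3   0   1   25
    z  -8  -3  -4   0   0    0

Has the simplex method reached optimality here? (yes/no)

The z-row has a negative entry -8 in column x1, so it is not optimal.

no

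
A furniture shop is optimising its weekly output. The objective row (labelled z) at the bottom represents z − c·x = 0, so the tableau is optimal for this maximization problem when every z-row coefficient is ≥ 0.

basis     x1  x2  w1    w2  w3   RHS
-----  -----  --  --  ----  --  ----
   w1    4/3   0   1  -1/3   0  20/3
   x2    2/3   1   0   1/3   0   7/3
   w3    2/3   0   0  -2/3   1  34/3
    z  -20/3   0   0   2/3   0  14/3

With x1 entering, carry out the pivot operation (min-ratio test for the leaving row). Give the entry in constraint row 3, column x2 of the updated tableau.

Ratio test on column x1 — row 1: (20/3)/(4/3) = 5; row 2: (7/3)/(2/3) = 7/2; row 3: (34/3)/(2/3) = 17. Minimum is 7/2 at row 2 (x2 leaves); pivot element 2/3.
Divide row 2 by 2/3; eliminate column x1 from the other rows.
Row 3 update in column x2: 0 − (2/3)·(3/2) = -1.

-1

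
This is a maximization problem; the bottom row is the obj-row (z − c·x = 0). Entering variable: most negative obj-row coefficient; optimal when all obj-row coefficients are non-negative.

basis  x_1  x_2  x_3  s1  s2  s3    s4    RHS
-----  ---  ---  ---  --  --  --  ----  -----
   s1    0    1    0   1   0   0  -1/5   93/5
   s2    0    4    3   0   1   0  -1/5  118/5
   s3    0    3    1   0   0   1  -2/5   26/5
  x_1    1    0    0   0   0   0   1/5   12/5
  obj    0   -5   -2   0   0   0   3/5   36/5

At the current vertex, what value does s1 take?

93/5

s1 is basic (row 1); its value is the RHS of that row, 93/5.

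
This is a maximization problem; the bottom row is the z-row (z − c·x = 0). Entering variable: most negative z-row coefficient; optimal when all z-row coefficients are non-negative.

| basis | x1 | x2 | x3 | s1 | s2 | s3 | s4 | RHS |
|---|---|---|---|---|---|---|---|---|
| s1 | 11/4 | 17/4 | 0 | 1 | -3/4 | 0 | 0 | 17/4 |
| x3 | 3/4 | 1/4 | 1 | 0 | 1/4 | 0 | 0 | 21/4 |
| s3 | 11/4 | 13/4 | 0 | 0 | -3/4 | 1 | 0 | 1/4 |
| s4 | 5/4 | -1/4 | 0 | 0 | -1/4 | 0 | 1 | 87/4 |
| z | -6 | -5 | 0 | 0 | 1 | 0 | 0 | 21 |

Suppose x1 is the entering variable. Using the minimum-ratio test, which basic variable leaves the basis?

Column x1 entries and ratios — s1: (17/4)/(11/4) = 17/11; x3: (21/4)/(3/4) = 7; s3: (1/4)/(11/4) = 1/11; s4: (87/4)/(5/4) = 87/5.
Smallest ratio is 1/11 in the row of s3, so s3 leaves.

s3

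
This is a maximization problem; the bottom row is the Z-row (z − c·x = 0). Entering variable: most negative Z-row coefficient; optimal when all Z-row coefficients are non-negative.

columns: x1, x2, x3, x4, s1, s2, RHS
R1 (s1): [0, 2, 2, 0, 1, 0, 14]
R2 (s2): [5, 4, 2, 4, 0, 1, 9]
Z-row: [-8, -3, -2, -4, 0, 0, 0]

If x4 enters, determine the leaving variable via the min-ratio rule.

s2

Column x4 entries and ratios — s1: 0 ≤ 0, skip; s2: 9/4 = 9/4.
Smallest ratio is 9/4 in the row of s2, so s2 leaves.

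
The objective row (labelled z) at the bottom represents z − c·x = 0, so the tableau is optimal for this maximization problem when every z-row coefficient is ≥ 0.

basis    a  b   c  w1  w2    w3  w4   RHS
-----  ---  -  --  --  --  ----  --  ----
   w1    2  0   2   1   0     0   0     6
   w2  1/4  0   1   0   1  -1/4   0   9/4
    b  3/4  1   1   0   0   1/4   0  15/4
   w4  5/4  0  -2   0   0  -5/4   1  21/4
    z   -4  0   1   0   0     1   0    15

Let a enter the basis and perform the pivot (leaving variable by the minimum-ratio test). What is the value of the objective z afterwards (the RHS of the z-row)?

Ratio test on column a — row 1: 6/2 = 3; row 2: (9/4)/(1/4) = 9; row 3: (15/4)/(3/4) = 5; row 4: (21/4)/(5/4) = 21/5. Minimum is 3 at row 1 (w1 leaves); pivot element 2.
Pivot on row 1; the z-row RHS becomes 15 − (-4)·3 = 27.

27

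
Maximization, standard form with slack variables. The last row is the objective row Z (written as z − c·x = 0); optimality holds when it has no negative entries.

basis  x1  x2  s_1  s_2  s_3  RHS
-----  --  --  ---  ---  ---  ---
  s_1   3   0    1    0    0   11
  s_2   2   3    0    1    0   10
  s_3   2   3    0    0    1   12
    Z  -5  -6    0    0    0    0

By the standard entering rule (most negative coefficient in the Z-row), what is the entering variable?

Negative Z-row entries: x1: -5, x2: -6.
The most negative is -6 in column x2, so x2 enters.

x2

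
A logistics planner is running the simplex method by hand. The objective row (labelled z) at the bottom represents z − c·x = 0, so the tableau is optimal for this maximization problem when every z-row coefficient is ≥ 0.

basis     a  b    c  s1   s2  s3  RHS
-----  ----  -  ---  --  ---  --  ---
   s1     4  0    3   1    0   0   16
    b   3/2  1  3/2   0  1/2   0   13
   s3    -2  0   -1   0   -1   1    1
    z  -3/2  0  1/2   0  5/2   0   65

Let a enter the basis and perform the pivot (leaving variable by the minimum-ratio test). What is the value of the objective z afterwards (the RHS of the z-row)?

Ratio test on column a — row 1: 16/4 = 4; row 2: 13/(3/2) = 26/3; row 3: entry -2 ≤ 0. Minimum is 4 at row 1 (s1 leaves); pivot element 4.
Pivot on row 1; the z-row RHS becomes 65 − (-3/2)·4 = 71.

71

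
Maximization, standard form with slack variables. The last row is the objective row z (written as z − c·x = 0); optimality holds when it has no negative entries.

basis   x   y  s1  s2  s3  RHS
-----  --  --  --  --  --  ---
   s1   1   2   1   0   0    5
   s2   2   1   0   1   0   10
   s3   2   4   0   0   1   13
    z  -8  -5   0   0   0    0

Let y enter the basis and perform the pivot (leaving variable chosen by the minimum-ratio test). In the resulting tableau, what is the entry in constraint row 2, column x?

Ratio test on column y — row 1: 5/2 = 5/2; row 2: 10/1 = 10; row 3: 13/4 = 13/4. Minimum is 5/2 at row 1 (s1 leaves); pivot element 2.
Divide row 1 by 2; eliminate column y from the other rows.
Row 2 update in column x: 2 − 1·(1/2) = 3/2.

3/2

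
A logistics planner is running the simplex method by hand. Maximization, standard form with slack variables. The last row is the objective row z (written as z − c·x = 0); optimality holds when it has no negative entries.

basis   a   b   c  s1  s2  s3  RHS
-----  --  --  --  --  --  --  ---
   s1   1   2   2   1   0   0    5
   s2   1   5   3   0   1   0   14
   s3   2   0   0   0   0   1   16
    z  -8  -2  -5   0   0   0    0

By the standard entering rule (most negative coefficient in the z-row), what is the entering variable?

Negative z-row entries: a: -8, b: -2, c: -5.
The most negative is -8 in column a, so a enters.

a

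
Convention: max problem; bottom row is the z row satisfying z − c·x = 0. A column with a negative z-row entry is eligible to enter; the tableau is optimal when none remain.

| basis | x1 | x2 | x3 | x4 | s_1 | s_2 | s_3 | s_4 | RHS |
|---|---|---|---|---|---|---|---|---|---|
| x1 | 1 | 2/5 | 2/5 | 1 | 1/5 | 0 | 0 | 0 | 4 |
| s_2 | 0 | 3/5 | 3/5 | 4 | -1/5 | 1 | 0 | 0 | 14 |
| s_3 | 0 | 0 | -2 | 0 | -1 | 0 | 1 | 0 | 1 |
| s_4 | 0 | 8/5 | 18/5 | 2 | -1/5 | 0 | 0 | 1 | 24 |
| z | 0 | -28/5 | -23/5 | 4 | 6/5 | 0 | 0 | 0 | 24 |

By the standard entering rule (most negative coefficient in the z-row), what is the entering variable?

x2

Negative z-row entries: x2: -28/5, x3: -23/5.
The most negative is -28/5 in column x2, so x2 enters.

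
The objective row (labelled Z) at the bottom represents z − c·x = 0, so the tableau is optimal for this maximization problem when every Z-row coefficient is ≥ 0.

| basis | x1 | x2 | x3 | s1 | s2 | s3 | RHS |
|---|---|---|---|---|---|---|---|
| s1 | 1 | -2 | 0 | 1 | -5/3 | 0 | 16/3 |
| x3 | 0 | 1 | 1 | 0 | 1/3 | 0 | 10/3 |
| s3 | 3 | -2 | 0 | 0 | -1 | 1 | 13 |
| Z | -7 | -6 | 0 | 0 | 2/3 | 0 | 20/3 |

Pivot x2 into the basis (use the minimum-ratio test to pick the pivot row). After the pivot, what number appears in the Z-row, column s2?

8/3

Ratio test on column x2 — row 1: entry -2 ≤ 0; row 2: (10/3)/1 = 10/3; row 3: entry -2 ≤ 0. Minimum is 10/3 at row 2 (x3 leaves); pivot element 1.
Divide row 2 by 1; eliminate column x2 from the other rows.
Z-row update in column s2: 2/3 − (-6)·(1/3) = 8/3.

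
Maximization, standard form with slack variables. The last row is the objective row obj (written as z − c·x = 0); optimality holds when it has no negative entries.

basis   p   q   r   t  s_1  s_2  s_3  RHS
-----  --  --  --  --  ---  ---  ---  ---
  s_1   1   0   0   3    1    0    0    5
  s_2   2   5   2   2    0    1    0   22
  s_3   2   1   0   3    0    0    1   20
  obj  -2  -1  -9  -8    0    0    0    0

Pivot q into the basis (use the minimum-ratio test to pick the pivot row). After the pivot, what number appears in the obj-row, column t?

-38/5

Ratio test on column q — row 1: entry 0 ≤ 0; row 2: 22/5 = 22/5; row 3: 20/1 = 20. Minimum is 22/5 at row 2 (s_2 leaves); pivot element 5.
Divide row 2 by 5; eliminate column q from the other rows.
obj-row update in column t: -8 − (-1)·(2/5) = -38/5.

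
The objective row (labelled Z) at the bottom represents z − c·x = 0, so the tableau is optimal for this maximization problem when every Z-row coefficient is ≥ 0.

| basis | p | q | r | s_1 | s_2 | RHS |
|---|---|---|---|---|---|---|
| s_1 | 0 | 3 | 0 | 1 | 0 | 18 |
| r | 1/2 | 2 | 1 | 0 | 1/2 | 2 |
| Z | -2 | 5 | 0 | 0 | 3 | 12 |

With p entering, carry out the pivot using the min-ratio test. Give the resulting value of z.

20

Ratio test on column p — row 1: entry 0 ≤ 0; row 2: 2/(1/2) = 4. Minimum is 4 at row 2 (r leaves); pivot element 1/2.
Pivot on row 2; the Z-row RHS becomes 12 − (-2)·4 = 20.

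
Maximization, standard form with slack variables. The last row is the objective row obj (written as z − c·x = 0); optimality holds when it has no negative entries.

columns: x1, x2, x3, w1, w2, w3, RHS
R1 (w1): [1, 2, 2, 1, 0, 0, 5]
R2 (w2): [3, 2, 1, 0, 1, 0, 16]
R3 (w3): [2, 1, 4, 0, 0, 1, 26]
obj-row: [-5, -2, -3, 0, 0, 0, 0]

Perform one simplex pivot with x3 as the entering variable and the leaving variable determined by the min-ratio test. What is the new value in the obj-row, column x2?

Ratio test on column x3 — row 1: 5/2 = 5/2; row 2: 16/1 = 16; row 3: 26/4 = 13/2. Minimum is 5/2 at row 1 (w1 leaves); pivot element 2.
Divide row 1 by 2; eliminate column x3 from the other rows.
obj-row update in column x2: -2 − (-3)·1 = 1.

1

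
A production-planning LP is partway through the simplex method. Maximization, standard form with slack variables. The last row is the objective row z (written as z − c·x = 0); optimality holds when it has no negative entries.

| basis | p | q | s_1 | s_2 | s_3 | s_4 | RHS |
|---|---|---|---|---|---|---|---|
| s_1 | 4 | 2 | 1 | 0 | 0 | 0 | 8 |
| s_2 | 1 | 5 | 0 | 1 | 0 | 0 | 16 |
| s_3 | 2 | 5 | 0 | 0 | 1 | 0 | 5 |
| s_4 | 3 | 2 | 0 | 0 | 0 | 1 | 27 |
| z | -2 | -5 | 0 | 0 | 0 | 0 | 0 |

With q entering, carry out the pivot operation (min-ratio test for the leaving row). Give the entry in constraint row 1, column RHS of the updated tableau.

Ratio test on column q — row 1: 8/2 = 4; row 2: 16/5 = 16/5; row 3: 5/5 = 1; row 4: 27/2 = 27/2. Minimum is 1 at row 3 (s_3 leaves); pivot element 5.
Divide row 3 by 5; eliminate column q from the other rows.
Row 1 update in column RHS: 8 − 2·1 = 6.

6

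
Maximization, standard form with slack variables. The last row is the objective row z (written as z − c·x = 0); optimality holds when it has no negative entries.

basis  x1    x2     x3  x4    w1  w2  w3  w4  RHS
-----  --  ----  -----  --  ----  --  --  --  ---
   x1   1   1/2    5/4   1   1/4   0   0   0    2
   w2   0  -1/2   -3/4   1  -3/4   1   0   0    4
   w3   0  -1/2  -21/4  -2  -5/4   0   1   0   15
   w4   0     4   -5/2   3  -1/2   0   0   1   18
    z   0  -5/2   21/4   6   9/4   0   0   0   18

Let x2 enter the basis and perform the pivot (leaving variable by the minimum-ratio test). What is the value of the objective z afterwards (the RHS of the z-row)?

28

Ratio test on column x2 — row 1: 2/(1/2) = 4; row 2: entry -1/2 ≤ 0; row 3: entry -1/2 ≤ 0; row 4: 18/4 = 9/2. Minimum is 4 at row 1 (x1 leaves); pivot element 1/2.
Pivot on row 1; the z-row RHS becomes 18 − (-5/2)·4 = 28.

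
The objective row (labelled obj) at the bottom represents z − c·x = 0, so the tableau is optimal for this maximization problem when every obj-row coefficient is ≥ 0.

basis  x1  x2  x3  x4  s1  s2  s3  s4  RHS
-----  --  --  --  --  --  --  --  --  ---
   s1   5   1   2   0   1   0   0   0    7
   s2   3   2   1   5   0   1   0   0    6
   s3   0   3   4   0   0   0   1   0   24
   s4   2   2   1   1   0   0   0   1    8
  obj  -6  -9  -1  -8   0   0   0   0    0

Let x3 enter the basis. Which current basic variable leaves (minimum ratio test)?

s1

Column x3 entries and ratios — s1: 7/2 = 7/2; s2: 6/1 = 6; s3: 24/4 = 6; s4: 8/1 = 8.
Smallest ratio is 7/2 in the row of s1, so s1 leaves.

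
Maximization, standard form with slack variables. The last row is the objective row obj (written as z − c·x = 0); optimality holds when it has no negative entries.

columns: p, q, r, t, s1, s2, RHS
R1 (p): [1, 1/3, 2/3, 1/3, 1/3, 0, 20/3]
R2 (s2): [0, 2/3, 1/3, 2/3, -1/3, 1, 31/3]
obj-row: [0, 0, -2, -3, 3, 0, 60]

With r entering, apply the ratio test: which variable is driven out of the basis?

p

Column r entries and ratios — p: (20/3)/(2/3) = 10; s2: (31/3)/(1/3) = 31.
Smallest ratio is 10 in the row of p, so p leaves.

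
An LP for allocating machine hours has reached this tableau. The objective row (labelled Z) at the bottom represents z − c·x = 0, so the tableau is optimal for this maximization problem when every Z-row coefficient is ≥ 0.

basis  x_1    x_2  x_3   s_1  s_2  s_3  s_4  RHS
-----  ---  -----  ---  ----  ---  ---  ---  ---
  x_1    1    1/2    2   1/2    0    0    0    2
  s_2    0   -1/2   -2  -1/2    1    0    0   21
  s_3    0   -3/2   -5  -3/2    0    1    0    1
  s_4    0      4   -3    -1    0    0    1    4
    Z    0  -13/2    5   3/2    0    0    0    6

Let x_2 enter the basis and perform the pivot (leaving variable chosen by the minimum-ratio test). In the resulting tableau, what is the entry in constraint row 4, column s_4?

1/4

Ratio test on column x_2 — row 1: 2/(1/2) = 4; row 2: entry -1/2 ≤ 0; row 3: entry -3/2 ≤ 0; row 4: 4/4 = 1. Minimum is 1 at row 4 (s_4 leaves); pivot element 4.
Divide row 4 by 4; eliminate column x_2 from the other rows.
In the new row 4, the s_4 entry is the old entry divided by the pivot: 1/4 = 1/4.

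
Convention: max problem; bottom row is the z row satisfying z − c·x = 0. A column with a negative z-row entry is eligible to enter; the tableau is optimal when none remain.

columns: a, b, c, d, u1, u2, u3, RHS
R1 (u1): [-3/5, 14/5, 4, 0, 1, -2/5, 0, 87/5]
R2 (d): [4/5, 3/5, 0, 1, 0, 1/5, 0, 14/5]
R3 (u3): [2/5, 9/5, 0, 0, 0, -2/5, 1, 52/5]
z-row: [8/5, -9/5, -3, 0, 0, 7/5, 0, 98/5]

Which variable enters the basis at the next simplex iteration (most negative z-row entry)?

c

Negative z-row entries: b: -9/5, c: -3.
The most negative is -3 in column c, so c enters.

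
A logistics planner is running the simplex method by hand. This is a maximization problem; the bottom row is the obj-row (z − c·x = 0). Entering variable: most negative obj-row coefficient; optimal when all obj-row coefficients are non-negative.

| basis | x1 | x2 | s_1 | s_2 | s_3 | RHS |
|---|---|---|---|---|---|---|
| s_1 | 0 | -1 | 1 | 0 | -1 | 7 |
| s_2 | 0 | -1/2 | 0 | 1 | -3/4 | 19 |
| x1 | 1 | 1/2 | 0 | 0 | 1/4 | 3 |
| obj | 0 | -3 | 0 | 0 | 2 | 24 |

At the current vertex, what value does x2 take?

0

x2 is not in the basis, so in the current basic feasible solution x2 = 0.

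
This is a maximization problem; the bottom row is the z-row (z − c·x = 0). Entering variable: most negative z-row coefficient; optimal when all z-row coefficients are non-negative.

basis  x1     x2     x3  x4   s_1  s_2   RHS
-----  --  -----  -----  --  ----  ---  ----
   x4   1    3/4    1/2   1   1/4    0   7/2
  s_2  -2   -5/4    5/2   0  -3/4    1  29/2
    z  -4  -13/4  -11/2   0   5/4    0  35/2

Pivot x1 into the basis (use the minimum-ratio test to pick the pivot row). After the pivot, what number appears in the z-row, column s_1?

Ratio test on column x1 — row 1: (7/2)/1 = 7/2; row 2: entry -2 ≤ 0. Minimum is 7/2 at row 1 (x4 leaves); pivot element 1.
Divide row 1 by 1; eliminate column x1 from the other rows.
z-row update in column s_1: 5/4 − (-4)·(1/4) = 9/4.

9/4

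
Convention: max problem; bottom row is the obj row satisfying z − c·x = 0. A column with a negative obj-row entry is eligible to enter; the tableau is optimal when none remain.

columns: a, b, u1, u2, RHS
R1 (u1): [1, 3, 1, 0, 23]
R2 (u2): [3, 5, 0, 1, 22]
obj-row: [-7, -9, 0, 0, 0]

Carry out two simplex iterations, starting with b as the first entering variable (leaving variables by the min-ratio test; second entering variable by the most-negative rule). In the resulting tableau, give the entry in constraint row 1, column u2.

Ratio test on column b — row 1: 23/3 = 23/3; row 2: 22/5 = 22/5. Minimum is 22/5 at row 2 (u2 leaves); pivot element 5.
Divide row 2 by 5; eliminate column b from the other rows.
Second iteration: most negative obj-row entry is -8/5 in column a, so a enters.
Ratio test on column a — row 1: entry -4/5 ≤ 0; row 2: (22/5)/(3/5) = 22/3. Minimum is 22/3 at row 2 (b leaves); pivot element 3/5.
Divide row 2 by 3/5; eliminate column a from the other rows.
After both pivots, the entry at constraint row 1, column u2 is -1/3.

-1/3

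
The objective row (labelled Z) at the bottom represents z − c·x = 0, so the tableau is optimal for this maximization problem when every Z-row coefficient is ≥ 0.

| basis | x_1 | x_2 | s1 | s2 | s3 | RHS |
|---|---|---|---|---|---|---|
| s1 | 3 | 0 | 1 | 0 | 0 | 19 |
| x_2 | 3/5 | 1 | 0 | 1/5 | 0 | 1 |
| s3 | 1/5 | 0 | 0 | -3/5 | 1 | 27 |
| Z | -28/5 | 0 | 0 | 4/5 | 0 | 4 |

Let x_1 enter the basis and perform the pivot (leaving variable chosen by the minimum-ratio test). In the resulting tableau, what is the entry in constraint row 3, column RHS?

80/3

Ratio test on column x_1 — row 1: 19/3 = 19/3; row 2: 1/(3/5) = 5/3; row 3: 27/(1/5) = 135. Minimum is 5/3 at row 2 (x_2 leaves); pivot element 3/5.
Divide row 2 by 3/5; eliminate column x_1 from the other rows.
Row 3 update in column RHS: 27 − (1/5)·(5/3) = 80/3.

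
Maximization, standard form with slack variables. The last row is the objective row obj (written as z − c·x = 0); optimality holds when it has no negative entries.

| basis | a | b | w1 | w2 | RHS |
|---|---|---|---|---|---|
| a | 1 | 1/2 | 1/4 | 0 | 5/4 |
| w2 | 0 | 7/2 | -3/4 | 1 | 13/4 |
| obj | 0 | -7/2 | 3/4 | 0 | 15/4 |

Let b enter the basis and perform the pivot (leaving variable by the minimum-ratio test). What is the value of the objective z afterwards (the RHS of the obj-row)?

Ratio test on column b — row 1: (5/4)/(1/2) = 5/2; row 2: (13/4)/(7/2) = 13/14. Minimum is 13/14 at row 2 (w2 leaves); pivot element 7/2.
Pivot on row 2; the obj-row RHS becomes 15/4 − (-7/2)·(13/14) = 7.

7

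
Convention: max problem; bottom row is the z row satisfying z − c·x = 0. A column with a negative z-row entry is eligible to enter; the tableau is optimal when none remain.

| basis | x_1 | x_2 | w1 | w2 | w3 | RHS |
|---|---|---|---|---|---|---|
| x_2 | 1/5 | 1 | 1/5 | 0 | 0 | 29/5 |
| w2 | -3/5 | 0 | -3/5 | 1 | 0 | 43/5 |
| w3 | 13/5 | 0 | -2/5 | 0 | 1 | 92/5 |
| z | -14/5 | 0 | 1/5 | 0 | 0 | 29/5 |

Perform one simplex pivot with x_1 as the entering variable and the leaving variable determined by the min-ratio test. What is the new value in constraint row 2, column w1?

Ratio test on column x_1 — row 1: (29/5)/(1/5) = 29; row 2: entry -3/5 ≤ 0; row 3: (92/5)/(13/5) = 92/13. Minimum is 92/13 at row 3 (w3 leaves); pivot element 13/5.
Divide row 3 by 13/5; eliminate column x_1 from the other rows.
Row 2 update in column w1: -3/5 − (-3/5)·(-2/13) = -9/13.

-9/13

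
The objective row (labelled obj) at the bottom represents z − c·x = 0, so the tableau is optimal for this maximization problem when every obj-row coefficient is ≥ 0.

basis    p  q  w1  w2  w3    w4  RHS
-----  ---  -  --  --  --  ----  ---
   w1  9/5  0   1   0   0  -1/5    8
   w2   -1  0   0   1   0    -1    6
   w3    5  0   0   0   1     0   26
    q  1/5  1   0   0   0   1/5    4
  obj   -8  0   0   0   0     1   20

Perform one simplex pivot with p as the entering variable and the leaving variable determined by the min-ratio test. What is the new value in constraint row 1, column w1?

5/9

Ratio test on column p — row 1: 8/(9/5) = 40/9; row 2: entry -1 ≤ 0; row 3: 26/5 = 26/5; row 4: 4/(1/5) = 20. Minimum is 40/9 at row 1 (w1 leaves); pivot element 9/5.
Divide row 1 by 9/5; eliminate column p from the other rows.
In the new row 1, the w1 entry is the old entry divided by the pivot: 1/(9/5) = 5/9.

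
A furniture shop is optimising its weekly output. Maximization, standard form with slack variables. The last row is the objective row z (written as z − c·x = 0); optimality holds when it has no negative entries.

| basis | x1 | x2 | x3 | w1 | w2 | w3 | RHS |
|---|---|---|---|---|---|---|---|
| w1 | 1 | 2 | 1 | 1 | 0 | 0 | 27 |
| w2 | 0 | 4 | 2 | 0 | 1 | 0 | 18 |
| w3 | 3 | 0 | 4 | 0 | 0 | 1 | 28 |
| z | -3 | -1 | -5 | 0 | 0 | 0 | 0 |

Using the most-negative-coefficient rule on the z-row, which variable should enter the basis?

Negative z-row entries: x1: -3, x2: -1, x3: -5.
The most negative is -5 in column x3, so x3 enters.

x3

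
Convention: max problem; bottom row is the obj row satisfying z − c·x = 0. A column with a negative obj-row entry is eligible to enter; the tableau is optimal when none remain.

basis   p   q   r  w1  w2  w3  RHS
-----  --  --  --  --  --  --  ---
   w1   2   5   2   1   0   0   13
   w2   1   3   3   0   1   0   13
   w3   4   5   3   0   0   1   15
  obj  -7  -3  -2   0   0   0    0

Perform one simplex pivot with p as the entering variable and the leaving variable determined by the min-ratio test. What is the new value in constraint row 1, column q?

Ratio test on column p — row 1: 13/2 = 13/2; row 2: 13/1 = 13; row 3: 15/4 = 15/4. Minimum is 15/4 at row 3 (w3 leaves); pivot element 4.
Divide row 3 by 4; eliminate column p from the other rows.
Row 1 update in column q: 5 − 2·(5/4) = 5/2.

5/2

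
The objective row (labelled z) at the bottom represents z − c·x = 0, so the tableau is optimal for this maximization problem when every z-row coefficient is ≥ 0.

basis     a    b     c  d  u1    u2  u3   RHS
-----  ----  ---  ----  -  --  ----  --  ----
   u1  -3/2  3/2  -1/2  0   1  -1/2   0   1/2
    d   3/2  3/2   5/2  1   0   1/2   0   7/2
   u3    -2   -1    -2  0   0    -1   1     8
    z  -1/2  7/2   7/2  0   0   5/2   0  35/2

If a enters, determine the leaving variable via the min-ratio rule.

d

Column a entries and ratios — u1: -3/2 ≤ 0, skip; d: (7/2)/(3/2) = 7/3; u3: -2 ≤ 0, skip.
Smallest ratio is 7/3 in the row of d, so d leaves.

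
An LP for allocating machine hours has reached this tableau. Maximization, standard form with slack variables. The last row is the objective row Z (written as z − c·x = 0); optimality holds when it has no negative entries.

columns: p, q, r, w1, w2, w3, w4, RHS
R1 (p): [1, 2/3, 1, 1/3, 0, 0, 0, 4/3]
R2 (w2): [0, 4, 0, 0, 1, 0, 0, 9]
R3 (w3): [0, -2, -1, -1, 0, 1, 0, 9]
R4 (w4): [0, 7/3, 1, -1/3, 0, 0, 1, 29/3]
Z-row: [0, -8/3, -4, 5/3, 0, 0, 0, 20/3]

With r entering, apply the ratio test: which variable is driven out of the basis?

Column r entries and ratios — p: (4/3)/1 = 4/3; w2: 0 ≤ 0, skip; w3: -1 ≤ 0, skip; w4: (29/3)/1 = 29/3.
Smallest ratio is 4/3 in the row of p, so p leaves.

p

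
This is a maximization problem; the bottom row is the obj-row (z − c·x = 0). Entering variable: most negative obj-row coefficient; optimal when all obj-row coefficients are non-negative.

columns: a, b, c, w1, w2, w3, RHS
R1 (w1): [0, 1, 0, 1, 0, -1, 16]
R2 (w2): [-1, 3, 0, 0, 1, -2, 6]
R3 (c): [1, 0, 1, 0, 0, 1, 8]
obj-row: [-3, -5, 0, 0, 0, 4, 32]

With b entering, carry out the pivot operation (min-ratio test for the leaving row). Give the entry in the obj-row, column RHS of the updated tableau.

42

Ratio test on column b — row 1: 16/1 = 16; row 2: 6/3 = 2; row 3: entry 0 ≤ 0. Minimum is 2 at row 2 (w2 leaves); pivot element 3.
Divide row 2 by 3; eliminate column b from the other rows.
obj-row update in column RHS: 32 − (-5)·2 = 42.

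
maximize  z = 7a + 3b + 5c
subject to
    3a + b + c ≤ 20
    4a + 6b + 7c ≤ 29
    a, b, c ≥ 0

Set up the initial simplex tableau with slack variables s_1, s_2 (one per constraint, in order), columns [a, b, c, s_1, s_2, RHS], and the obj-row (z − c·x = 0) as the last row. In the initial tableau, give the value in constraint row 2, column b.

6

Constraint 2 has coefficient 6 on b.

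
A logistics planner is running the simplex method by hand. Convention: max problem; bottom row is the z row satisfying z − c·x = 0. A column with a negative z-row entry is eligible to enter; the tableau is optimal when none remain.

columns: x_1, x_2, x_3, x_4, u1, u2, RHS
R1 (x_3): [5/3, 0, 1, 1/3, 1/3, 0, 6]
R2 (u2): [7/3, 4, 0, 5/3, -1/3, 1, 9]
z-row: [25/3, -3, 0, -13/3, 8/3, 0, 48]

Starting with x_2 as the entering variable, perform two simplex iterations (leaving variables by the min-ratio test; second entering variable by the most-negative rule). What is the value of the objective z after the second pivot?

Ratio test on column x_2 — row 1: entry 0 ≤ 0; row 2: 9/4 = 9/4. Minimum is 9/4 at row 2 (u2 leaves); pivot element 4.
Pivot on row 2; the z-row RHS becomes 48 − (-3)·(9/4) = 219/4.
Next entering variable (most negative z-row entry -37/12): x_4.
Ratio test on column x_4 — row 1: 6/(1/3) = 18; row 2: (9/4)/(5/12) = 27/5. Minimum is 27/5 at row 2 (x_2 leaves); pivot element 5/12.
After the second pivot the z-row RHS is 219/4 − (-37/12)·(27/5) = 357/5.

357/5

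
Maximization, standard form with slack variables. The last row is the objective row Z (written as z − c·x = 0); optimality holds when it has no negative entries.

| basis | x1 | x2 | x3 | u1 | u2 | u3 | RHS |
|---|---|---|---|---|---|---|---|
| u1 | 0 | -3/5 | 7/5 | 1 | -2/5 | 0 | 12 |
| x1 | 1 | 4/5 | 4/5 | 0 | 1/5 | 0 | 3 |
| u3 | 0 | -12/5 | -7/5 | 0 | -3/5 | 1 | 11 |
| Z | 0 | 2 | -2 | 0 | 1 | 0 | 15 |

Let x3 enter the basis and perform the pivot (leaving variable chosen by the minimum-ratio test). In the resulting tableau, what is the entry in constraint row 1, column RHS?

Ratio test on column x3 — row 1: 12/(7/5) = 60/7; row 2: 3/(4/5) = 15/4; row 3: entry -7/5 ≤ 0. Minimum is 15/4 at row 2 (x1 leaves); pivot element 4/5.
Divide row 2 by 4/5; eliminate column x3 from the other rows.
Row 1 update in column RHS: 12 − (7/5)·(15/4) = 27/4.

27/4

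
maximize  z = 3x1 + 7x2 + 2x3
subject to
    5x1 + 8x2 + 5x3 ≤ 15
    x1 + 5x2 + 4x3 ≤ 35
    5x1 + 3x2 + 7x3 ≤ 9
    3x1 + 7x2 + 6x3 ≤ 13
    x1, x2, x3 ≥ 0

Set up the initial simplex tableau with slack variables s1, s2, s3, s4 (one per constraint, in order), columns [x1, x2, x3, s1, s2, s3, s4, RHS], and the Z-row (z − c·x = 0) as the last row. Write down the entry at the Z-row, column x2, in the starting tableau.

-7

The Z-row carries the negated objective coefficients: the x2 entry is -7.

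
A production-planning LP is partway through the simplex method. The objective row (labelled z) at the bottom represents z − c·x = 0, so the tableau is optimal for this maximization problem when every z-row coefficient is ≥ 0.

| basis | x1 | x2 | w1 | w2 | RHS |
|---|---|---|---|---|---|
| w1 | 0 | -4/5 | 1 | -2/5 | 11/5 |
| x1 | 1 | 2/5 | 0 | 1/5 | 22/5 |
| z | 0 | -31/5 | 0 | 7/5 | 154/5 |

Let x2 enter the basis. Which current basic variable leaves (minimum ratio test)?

Column x2 entries and ratios — w1: -4/5 ≤ 0, skip; x1: (22/5)/(2/5) = 11.
Smallest ratio is 11 in the row of x1, so x1 leaves.

x1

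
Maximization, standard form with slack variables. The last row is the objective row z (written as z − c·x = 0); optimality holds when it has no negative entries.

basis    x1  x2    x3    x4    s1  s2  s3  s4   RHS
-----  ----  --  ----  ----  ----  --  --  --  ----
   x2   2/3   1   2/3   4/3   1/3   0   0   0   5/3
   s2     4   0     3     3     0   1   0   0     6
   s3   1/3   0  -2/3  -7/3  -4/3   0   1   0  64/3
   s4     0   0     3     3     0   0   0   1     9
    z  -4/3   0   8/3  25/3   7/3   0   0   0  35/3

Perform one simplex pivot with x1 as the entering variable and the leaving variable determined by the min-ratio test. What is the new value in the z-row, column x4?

28/3

Ratio test on column x1 — row 1: (5/3)/(2/3) = 5/2; row 2: 6/4 = 3/2; row 3: (64/3)/(1/3) = 64; row 4: entry 0 ≤ 0. Minimum is 3/2 at row 2 (s2 leaves); pivot element 4.
Divide row 2 by 4; eliminate column x1 from the other rows.
z-row update in column x4: 25/3 − (-4/3)·(3/4) = 28/3.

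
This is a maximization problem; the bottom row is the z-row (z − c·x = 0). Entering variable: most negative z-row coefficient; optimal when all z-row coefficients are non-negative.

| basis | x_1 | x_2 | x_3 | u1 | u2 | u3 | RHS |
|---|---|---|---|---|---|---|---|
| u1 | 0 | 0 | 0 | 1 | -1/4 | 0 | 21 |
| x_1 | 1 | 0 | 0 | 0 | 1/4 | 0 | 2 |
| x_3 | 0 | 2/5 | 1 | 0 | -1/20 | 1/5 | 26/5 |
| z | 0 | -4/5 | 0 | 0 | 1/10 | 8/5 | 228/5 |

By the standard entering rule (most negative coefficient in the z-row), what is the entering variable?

x_2

Negative z-row entries: x_2: -4/5.
The most negative is -4/5 in column x_2, so x_2 enters.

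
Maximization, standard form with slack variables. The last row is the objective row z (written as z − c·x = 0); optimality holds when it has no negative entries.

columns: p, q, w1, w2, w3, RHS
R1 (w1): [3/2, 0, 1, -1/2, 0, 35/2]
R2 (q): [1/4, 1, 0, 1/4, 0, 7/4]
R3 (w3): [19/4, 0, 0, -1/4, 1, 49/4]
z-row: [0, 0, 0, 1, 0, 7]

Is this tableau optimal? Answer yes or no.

yes

Every z-row coefficient is ≥ 0, so the tableau is optimal.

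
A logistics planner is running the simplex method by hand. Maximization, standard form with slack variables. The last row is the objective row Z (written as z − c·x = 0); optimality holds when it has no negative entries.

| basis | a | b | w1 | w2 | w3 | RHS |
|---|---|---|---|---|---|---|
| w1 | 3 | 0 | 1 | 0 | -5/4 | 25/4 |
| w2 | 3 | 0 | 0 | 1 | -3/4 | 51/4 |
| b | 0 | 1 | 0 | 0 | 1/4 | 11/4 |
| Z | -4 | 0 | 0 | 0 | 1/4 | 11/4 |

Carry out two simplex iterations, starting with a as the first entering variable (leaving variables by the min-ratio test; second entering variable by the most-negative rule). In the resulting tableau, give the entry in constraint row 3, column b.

4

Ratio test on column a — row 1: (25/4)/3 = 25/12; row 2: (51/4)/3 = 17/4; row 3: entry 0 ≤ 0. Minimum is 25/12 at row 1 (w1 leaves); pivot element 3.
Divide row 1 by 3; eliminate column a from the other rows.
Second iteration: most negative Z-row entry is -17/12 in column w3, so w3 enters.
Ratio test on column w3 — row 1: entry -5/12 ≤ 0; row 2: (13/2)/(1/2) = 13; row 3: (11/4)/(1/4) = 11. Minimum is 11 at row 3 (b leaves); pivot element 1/4.
Divide row 3 by 1/4; eliminate column w3 from the other rows.
After both pivots, the entry at constraint row 3, column b is 4.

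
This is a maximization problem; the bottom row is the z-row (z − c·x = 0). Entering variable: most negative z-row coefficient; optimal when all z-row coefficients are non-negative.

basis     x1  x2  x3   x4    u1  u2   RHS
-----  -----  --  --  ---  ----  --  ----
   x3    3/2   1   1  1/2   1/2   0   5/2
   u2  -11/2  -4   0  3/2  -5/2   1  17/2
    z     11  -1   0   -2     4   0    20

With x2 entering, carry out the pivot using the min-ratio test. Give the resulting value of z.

45/2

Ratio test on column x2 — row 1: (5/2)/1 = 5/2; row 2: entry -4 ≤ 0. Minimum is 5/2 at row 1 (x3 leaves); pivot element 1.
Pivot on row 1; the z-row RHS becomes 20 − (-1)·(5/2) = 45/2.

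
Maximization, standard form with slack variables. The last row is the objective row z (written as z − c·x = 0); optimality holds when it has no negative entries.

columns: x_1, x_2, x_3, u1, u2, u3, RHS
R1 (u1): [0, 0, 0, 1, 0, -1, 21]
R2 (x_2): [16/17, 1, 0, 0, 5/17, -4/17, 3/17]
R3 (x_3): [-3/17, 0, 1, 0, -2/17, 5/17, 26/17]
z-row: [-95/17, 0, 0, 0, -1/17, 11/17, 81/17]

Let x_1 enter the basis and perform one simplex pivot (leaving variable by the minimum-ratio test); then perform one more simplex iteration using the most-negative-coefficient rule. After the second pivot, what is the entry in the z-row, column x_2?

Ratio test on column x_1 — row 1: entry 0 ≤ 0; row 2: (3/17)/(16/17) = 3/16; row 3: entry -3/17 ≤ 0. Minimum is 3/16 at row 2 (x_2 leaves); pivot element 16/17.
Divide row 2 by 16/17; eliminate column x_1 from the other rows.
Second iteration: most negative z-row entry is -3/4 in column u3, so u3 enters.
Ratio test on column u3 — row 1: entry -1 ≤ 0; row 2: entry -1/4 ≤ 0; row 3: (25/16)/(1/4) = 25/4. Minimum is 25/4 at row 3 (x_3 leaves); pivot element 1/4.
Divide row 3 by 1/4; eliminate column u3 from the other rows.
After both pivots, the entry at the z-row, column x_2 is 13/2.

13/2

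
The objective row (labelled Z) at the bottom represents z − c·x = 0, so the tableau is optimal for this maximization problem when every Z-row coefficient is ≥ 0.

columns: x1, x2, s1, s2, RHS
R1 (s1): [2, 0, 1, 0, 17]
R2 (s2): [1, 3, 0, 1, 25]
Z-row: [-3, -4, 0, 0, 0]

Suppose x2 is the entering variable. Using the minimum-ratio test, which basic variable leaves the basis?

s2

Column x2 entries and ratios — s1: 0 ≤ 0, skip; s2: 25/3 = 25/3.
Smallest ratio is 25/3 in the row of s2, so s2 leaves.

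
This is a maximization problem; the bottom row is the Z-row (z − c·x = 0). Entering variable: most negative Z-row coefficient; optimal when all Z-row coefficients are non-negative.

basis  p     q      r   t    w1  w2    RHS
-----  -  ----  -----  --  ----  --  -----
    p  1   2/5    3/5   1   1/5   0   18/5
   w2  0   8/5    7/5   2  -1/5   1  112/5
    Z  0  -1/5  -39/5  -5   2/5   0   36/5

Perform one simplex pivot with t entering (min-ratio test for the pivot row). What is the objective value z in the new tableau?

126/5

Ratio test on column t — row 1: (18/5)/1 = 18/5; row 2: (112/5)/2 = 56/5. Minimum is 18/5 at row 1 (p leaves); pivot element 1.
Pivot on row 1; the Z-row RHS becomes 36/5 − (-5)·(18/5) = 126/5.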